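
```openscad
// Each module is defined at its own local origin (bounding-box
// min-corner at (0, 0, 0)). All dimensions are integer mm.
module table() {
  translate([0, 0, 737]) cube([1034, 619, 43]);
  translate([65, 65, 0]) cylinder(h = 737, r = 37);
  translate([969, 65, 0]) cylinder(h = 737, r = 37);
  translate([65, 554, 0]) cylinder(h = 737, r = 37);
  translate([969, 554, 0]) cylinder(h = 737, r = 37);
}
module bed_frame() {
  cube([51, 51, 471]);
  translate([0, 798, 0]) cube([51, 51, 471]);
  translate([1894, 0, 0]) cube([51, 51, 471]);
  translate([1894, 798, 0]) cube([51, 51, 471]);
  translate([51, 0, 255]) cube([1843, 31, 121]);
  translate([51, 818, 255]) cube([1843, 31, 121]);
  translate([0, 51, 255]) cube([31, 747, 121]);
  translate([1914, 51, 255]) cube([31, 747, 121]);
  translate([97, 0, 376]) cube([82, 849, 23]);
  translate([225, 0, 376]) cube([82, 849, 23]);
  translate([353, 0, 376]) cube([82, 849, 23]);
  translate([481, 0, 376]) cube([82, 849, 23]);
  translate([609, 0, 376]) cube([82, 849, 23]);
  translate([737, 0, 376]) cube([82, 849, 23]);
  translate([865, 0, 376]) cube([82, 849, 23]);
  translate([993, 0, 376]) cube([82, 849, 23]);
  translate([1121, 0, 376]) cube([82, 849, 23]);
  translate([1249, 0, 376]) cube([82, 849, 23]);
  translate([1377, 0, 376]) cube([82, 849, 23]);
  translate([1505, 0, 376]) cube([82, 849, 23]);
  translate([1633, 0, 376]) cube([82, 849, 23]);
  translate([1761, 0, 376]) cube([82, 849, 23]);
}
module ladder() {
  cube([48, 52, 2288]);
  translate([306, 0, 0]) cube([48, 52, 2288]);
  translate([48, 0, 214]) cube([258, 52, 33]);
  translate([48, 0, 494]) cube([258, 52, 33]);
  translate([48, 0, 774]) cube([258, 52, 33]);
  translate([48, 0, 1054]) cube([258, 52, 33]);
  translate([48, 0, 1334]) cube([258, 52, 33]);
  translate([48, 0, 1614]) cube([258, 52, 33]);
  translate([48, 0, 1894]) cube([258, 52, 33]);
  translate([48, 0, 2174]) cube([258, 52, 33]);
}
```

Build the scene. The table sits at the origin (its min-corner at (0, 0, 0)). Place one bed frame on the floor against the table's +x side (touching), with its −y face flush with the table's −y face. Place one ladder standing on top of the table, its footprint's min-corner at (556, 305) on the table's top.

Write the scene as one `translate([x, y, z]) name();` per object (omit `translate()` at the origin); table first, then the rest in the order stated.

table();
translate([1034, 0, 0]) bed_frame();
translate([556, 305, 780]) ladder();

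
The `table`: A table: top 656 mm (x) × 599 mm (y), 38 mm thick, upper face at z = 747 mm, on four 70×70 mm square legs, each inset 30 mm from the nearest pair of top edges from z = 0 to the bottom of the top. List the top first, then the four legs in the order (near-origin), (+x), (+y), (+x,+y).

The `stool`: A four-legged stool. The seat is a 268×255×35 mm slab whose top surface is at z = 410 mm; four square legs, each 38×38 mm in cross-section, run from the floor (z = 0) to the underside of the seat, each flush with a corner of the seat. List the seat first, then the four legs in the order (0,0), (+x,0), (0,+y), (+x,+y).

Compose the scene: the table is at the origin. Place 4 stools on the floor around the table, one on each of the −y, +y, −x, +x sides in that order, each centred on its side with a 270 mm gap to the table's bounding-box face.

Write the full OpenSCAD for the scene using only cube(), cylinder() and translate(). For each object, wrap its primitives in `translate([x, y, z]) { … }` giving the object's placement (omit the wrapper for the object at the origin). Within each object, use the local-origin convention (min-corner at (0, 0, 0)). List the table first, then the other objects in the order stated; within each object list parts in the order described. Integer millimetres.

translate([0, 0, 709]) cube([656, 599, 38]);
translate([30, 30, 0]) cube([70, 70, 709]);
translate([556, 30, 0]) cube([70, 70, 709]);
translate([30, 499, 0]) cube([70, 70, 709]);
translate([556, 499, 0]) cube([70, 70, 709]);
translate([194, -525, 0]) {
  translate([0, 0, 375]) cube([268, 255, 35]);
  cube([38, 38, 375]);
  translate([230, 0, 0]) cube([38, 38, 375]);
  translate([0, 217, 0]) cube([38, 38, 375]);
  translate([230, 217, 0]) cube([38, 38, 375]);
}
translate([194, 869, 0]) {
  translate([0, 0, 375]) cube([268, 255, 35]);
  cube([38, 38, 375]);
  translate([230, 0, 0]) cube([38, 38, 375]);
  translate([0, 217, 0]) cube([38, 38, 375]);
  translate([230, 217, 0]) cube([38, 38, 375]);
}
translate([-538, 172, 0]) {
  translate([0, 0, 375]) cube([268, 255, 35]);
  cube([38, 38, 375]);
  translate([230, 0, 0]) cube([38, 38, 375]);
  translate([0, 217, 0]) cube([38, 38, 375]);
  translate([230, 217, 0]) cube([38, 38, 375]);
}
translate([926, 172, 0]) {
  translate([0, 0, 375]) cube([268, 255, 35]);
  cube([38, 38, 375]);
  translate([230, 0, 0]) cube([38, 38, 375]);
  translate([0, 217, 0]) cube([38, 38, 375]);
  translate([230, 217, 0]) cube([38, 38, 375]);
}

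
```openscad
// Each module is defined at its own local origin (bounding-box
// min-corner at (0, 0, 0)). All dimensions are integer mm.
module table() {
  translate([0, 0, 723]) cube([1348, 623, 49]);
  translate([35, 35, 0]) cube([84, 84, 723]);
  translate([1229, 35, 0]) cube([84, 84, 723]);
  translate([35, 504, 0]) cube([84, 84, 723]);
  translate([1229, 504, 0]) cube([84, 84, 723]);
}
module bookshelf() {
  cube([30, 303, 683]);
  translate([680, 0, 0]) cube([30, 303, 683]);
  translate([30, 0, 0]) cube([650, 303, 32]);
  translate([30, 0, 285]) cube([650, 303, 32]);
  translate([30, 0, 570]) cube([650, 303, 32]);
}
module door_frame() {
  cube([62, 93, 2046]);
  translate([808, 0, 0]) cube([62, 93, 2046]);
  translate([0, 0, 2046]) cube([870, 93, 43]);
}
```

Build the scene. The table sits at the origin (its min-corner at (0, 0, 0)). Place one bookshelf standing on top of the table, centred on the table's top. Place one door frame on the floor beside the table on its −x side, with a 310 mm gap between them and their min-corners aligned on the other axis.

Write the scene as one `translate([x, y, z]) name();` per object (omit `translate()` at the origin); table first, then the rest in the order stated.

table();
translate([319, 160, 772]) bookshelf();
translate([-1180, 0, 0]) door_frame();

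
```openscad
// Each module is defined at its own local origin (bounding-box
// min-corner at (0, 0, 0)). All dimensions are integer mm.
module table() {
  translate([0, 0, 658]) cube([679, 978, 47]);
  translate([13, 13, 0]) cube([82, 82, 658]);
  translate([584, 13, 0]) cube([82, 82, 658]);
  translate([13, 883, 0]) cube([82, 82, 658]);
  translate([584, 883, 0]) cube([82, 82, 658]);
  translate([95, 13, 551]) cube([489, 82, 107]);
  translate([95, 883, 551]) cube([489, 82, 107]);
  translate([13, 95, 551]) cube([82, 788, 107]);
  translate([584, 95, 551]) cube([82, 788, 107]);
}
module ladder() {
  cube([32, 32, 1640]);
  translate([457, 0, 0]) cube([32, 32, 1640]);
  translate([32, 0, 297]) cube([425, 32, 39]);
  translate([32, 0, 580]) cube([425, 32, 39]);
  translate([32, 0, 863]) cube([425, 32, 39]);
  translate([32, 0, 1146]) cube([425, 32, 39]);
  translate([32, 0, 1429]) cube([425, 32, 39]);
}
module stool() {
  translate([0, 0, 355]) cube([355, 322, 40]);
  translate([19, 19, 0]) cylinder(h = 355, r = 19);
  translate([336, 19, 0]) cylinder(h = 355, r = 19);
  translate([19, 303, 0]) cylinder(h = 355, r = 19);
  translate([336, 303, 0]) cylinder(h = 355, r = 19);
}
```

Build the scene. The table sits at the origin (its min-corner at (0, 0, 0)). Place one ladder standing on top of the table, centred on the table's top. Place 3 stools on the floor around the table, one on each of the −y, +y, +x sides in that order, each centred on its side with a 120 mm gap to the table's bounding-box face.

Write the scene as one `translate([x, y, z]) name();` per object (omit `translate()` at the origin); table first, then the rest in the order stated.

table();
translate([95, 473, 705]) ladder();
translate([162, -442, 0]) stool();
translate([162, 1098, 0]) stool();
translate([799, 328, 0]) stool();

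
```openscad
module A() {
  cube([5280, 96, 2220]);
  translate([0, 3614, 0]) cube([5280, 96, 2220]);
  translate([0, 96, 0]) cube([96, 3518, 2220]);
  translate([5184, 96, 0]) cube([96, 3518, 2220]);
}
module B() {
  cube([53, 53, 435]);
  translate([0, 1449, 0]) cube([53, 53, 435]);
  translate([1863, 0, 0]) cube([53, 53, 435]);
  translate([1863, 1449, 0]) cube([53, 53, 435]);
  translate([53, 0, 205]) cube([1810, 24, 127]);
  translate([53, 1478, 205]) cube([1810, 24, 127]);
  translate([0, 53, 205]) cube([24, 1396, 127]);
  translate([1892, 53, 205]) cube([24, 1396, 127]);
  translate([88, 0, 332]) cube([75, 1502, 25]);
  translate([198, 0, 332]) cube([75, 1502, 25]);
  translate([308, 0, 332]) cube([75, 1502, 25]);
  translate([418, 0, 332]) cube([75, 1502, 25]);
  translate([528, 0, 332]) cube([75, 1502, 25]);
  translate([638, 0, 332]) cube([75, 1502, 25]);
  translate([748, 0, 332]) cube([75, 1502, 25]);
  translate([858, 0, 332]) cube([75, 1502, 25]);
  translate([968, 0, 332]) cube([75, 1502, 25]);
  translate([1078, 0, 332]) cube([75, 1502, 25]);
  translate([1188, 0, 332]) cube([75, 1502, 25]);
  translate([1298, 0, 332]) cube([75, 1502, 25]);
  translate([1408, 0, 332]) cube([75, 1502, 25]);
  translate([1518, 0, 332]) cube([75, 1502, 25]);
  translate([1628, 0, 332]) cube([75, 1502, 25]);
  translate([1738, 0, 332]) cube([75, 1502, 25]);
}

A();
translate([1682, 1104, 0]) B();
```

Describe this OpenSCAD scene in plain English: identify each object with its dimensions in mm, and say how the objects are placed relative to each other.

A is a box-shaped house frame (walls only): outside footprint 5280×3710 mm, wall height 2220 mm, wall thickness 96 mm. The two y-facing walls run the full x-width; the two x-facing walls fit between the inner faces of the y-facing walls.

B is a bed frame 1916 mm long (x) by 1502 mm wide (y). Four 53×53 mm corner posts, 435 mm tall, at the corners of the footprint. Four rails of 24 mm thickness and 127 mm height run between adjacent posts with their undersides at z = 205 mm, their outer faces flush with the outside of the frame (the two x-running rails run between the posts' inner faces; the two y-running rails run between the posts' inner faces). 16 slats, each 75 mm wide (x) and 25 mm thick, lie across the top of the two x-running rails, running the full 1502 mm width of the frame in y; the slats are evenly spaced along x between the inner faces of the end posts with equal gaps (rounded down to the nearest mm) at the −x end and between each pair — any rounding remainder accumulates at the +x end.

The bed frame sits inside the house frame, centred.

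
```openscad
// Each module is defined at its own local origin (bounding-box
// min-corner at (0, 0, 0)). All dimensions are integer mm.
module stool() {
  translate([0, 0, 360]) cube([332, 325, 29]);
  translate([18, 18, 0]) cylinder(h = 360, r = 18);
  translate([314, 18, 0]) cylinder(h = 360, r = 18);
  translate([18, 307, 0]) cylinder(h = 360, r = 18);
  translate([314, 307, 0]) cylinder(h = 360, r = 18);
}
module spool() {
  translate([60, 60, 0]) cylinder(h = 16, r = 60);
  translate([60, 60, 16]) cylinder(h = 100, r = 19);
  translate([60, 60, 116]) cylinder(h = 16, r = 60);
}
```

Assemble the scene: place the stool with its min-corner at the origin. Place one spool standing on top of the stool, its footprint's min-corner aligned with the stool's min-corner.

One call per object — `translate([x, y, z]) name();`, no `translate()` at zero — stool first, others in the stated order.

stool();
translate([0, 0, 389]) spool();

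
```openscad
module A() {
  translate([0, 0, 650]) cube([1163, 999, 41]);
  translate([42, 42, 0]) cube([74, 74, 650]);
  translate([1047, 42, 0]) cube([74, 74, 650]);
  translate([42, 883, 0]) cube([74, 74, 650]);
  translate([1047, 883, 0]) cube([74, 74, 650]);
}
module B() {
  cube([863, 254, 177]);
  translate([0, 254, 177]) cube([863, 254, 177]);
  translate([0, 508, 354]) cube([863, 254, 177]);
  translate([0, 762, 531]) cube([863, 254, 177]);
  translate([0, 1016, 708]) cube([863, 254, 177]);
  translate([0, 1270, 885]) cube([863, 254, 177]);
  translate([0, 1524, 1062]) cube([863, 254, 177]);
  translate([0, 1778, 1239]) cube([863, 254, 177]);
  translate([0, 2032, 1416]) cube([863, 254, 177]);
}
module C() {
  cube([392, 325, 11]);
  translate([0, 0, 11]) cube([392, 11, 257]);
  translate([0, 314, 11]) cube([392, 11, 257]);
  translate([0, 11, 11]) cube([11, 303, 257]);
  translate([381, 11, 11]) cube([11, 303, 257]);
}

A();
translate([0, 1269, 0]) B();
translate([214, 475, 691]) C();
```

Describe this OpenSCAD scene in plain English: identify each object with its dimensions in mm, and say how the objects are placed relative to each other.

A is a table: top 1163 mm (x) × 999 mm (y), 41 mm thick, upper face at z = 691 mm, on four 74×74 mm square legs, each inset 42 mm from the nearest pair of top edges, running from z = 0 to the bottom of the top.

B is a run of 9 identical solid stair steps. Each tread is 863×254 mm and each step block is 177 mm high. Step 1 rests on the floor; step k is offset from step 1 by (k−1)×254 mm in y and (k−1)×177 mm in z.

C is an open storage box with external size 392×325×268 mm and wall thickness 11 mm (the base is also 11 mm thick). The base covers the whole footprint; the four walls stand on the base, with the y-facing walls full-width and the x-facing walls fitting between their inner faces.

The staircase is on the floor beside the table on its +y side. The open box is on top of the table.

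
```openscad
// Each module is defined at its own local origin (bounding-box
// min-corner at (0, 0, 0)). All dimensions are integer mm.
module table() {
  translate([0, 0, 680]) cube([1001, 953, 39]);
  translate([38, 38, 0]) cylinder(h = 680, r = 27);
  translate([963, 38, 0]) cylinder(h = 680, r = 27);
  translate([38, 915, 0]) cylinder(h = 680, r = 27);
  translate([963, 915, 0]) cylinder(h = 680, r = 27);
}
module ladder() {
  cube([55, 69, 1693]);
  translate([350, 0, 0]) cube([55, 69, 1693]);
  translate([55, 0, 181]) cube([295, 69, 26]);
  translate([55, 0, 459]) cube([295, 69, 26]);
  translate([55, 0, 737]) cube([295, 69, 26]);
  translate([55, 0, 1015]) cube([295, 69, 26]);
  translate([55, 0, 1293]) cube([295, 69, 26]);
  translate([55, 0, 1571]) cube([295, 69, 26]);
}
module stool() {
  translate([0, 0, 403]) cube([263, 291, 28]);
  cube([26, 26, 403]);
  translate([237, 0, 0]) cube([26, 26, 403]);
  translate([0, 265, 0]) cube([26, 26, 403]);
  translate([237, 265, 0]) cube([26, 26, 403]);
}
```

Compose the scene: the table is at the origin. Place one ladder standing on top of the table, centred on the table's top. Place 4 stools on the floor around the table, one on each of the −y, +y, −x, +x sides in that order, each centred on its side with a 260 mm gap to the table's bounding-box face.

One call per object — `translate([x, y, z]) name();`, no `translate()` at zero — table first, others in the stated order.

table();
translate([298, 442, 719]) ladder();
translate([369, -551, 0]) stool();
translate([369, 1213, 0]) stool();
translate([-523, 331, 0]) stool();
translate([1261, 331, 0]) stool();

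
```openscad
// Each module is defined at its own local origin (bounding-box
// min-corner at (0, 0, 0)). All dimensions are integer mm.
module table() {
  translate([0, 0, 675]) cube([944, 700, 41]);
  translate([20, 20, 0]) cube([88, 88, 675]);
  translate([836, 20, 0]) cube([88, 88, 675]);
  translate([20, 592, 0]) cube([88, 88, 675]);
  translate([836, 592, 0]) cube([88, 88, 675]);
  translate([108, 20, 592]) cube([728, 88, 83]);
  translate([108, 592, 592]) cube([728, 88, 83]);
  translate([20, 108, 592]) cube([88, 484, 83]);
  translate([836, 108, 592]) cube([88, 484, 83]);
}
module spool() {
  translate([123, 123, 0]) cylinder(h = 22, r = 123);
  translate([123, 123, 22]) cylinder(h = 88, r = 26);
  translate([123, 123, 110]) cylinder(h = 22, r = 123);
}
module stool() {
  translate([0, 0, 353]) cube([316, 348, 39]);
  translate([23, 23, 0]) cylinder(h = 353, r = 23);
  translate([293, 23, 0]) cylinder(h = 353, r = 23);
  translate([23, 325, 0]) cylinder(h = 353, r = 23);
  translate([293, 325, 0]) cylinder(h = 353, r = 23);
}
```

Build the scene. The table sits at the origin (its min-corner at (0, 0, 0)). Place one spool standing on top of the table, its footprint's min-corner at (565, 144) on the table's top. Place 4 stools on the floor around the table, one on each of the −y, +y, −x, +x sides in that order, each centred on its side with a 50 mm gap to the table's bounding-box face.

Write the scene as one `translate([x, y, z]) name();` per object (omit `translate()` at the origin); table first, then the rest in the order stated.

table();
translate([565, 144, 716]) spool();
translate([314, -398, 0]) stool();
translate([314, 750, 0]) stool();
translate([-366, 176, 0]) stool();
translate([994, 176, 0]) stool();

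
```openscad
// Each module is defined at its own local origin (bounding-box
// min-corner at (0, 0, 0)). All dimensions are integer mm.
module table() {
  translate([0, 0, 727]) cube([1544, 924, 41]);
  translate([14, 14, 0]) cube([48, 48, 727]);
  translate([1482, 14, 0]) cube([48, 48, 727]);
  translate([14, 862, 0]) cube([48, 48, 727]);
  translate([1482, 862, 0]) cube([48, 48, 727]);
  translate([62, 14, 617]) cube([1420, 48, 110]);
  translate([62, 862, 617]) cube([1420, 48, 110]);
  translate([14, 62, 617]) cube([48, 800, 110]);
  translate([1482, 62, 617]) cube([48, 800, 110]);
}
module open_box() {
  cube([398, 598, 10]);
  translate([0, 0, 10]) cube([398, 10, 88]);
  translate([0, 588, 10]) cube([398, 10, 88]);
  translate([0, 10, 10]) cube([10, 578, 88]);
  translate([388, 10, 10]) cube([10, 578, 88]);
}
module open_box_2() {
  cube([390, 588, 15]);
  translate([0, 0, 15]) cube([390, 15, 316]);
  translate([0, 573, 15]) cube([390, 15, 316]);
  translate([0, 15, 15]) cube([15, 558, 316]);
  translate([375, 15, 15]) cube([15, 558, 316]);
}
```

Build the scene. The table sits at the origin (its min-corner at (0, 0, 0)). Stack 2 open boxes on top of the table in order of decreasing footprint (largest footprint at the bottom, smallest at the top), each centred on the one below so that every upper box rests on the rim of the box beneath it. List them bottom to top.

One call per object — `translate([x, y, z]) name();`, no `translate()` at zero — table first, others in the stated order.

table();
translate([573, 163, 768]) open_box();
translate([577, 168, 866]) open_box_2();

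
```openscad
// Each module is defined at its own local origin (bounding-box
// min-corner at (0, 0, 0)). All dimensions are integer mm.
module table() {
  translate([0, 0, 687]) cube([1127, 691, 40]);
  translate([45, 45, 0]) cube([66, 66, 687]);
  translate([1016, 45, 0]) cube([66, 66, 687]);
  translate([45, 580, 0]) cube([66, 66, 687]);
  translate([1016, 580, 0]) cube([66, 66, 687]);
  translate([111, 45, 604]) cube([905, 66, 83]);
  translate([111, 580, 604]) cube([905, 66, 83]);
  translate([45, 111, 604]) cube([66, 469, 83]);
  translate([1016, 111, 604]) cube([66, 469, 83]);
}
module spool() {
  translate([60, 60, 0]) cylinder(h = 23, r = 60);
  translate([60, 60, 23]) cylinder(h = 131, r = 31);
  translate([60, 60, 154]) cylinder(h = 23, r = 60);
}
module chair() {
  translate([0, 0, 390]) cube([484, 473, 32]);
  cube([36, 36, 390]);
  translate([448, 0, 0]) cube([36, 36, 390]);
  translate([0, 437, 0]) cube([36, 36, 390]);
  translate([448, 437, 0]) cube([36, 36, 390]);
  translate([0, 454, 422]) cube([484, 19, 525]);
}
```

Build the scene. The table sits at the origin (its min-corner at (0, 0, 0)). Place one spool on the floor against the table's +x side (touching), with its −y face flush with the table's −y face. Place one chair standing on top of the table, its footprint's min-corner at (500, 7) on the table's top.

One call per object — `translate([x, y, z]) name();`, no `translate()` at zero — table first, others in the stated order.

table();
translate([1127, 0, 0]) spool();
translate([500, 7, 727]) chair();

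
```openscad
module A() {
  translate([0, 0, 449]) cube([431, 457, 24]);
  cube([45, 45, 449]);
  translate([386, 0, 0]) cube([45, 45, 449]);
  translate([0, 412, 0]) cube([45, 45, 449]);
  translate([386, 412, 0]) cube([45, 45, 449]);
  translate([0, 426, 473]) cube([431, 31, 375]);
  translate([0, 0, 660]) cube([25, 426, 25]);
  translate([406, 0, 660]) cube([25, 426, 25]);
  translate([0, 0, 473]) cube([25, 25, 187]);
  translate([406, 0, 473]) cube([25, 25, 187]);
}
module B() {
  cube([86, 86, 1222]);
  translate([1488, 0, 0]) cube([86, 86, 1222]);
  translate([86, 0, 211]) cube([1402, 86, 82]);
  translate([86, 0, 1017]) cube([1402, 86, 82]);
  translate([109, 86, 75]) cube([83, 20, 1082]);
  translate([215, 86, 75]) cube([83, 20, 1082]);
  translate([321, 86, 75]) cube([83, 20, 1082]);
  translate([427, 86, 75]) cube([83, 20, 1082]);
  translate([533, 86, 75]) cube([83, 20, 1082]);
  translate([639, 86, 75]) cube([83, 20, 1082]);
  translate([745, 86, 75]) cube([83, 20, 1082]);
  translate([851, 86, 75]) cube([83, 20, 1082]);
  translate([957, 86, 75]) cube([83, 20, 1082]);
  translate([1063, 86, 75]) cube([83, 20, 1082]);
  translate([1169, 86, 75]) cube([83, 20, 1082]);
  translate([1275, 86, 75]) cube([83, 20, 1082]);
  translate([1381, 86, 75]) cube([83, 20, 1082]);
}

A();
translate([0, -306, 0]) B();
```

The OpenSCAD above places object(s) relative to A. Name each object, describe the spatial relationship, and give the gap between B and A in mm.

The fence section's nearest face is 200 mm from the chair's −y face.

A is a chair. B is a fence section. The fence section is on the floor beside the chair on its −y side. The gap between the fence section and the chair is 200 mm.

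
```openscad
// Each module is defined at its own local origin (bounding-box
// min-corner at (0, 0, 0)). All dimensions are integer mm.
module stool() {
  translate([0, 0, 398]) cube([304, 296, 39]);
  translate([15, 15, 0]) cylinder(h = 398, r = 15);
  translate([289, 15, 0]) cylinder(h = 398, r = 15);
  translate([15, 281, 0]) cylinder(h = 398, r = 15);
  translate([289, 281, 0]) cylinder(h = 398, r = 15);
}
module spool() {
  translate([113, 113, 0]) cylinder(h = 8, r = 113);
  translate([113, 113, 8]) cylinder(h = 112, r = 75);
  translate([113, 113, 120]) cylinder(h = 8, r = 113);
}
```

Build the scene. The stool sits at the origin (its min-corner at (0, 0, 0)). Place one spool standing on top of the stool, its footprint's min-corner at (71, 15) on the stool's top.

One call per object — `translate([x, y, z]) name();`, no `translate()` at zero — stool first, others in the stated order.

stool();
translate([71, 15, 437]) spool();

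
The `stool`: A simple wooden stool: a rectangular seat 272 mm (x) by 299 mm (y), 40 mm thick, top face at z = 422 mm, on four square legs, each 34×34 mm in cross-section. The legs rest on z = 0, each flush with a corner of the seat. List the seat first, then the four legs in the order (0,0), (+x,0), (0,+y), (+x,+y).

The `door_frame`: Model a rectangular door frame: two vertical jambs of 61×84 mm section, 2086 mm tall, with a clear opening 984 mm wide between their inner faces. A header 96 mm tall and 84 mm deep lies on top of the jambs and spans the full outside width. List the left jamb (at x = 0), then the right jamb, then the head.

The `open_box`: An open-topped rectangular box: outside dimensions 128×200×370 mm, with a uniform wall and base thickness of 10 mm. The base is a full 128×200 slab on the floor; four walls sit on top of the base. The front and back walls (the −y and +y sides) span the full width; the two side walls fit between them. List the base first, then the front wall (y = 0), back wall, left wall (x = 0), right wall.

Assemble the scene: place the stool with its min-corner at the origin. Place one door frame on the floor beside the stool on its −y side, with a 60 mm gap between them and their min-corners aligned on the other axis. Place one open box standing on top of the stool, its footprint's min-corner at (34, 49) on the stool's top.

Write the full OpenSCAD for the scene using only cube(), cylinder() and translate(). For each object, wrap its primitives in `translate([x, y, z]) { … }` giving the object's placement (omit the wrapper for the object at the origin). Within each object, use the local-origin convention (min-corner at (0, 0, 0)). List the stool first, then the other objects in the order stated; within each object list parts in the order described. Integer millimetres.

translate([0, 0, 382]) cube([272, 299, 40]);
cube([34, 34, 382]);
translate([238, 0, 0]) cube([34, 34, 382]);
translate([0, 265, 0]) cube([34, 34, 382]);
translate([238, 265, 0]) cube([34, 34, 382]);
translate([0, -144, 0]) {
  cube([61, 84, 2086]);
  translate([1045, 0, 0]) cube([61, 84, 2086]);
  translate([0, 0, 2086]) cube([1106, 84, 96]);
}
translate([34, 49, 422]) {
  cube([128, 200, 10]);
  translate([0, 0, 10]) cube([128, 10, 360]);
  translate([0, 190, 10]) cube([128, 10, 360]);
  translate([0, 10, 10]) cube([10, 180, 360]);
  translate([118, 10, 10]) cube([10, 180, 360]);
}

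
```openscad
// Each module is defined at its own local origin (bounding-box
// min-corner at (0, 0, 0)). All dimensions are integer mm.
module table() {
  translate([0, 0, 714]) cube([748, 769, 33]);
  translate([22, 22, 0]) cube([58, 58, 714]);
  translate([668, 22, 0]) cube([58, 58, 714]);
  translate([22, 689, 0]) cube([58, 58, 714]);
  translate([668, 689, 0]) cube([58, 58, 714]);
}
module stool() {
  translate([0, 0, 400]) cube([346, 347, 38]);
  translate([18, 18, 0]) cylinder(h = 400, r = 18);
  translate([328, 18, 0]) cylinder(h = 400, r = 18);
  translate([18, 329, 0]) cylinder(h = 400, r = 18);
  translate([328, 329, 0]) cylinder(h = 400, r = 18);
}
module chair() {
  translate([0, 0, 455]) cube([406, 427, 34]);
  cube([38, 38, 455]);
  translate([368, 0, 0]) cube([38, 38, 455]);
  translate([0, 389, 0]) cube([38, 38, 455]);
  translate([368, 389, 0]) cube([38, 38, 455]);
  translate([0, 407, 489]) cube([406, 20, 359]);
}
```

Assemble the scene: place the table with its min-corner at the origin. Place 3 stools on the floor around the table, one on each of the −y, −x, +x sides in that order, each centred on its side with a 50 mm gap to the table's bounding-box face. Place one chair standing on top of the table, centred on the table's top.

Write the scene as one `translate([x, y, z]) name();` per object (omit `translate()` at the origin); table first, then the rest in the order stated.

table();
translate([201, -397, 0]) stool();
translate([-396, 211, 0]) stool();
translate([798, 211, 0]) stool();
translate([171, 171, 747]) chair();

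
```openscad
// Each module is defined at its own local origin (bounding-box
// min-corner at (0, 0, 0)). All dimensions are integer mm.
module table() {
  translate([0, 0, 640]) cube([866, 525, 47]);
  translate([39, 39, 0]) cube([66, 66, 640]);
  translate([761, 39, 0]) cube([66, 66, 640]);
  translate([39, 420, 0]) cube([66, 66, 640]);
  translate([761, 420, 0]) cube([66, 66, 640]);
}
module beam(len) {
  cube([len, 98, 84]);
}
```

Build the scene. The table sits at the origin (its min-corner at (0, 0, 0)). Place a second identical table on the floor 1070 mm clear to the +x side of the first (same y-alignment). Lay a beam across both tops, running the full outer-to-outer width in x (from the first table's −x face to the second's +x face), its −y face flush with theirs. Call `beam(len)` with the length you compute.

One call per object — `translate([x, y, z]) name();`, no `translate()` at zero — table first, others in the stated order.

table();
translate([1936, 0, 0]) table();
translate([0, 0, 687]) beam(2802);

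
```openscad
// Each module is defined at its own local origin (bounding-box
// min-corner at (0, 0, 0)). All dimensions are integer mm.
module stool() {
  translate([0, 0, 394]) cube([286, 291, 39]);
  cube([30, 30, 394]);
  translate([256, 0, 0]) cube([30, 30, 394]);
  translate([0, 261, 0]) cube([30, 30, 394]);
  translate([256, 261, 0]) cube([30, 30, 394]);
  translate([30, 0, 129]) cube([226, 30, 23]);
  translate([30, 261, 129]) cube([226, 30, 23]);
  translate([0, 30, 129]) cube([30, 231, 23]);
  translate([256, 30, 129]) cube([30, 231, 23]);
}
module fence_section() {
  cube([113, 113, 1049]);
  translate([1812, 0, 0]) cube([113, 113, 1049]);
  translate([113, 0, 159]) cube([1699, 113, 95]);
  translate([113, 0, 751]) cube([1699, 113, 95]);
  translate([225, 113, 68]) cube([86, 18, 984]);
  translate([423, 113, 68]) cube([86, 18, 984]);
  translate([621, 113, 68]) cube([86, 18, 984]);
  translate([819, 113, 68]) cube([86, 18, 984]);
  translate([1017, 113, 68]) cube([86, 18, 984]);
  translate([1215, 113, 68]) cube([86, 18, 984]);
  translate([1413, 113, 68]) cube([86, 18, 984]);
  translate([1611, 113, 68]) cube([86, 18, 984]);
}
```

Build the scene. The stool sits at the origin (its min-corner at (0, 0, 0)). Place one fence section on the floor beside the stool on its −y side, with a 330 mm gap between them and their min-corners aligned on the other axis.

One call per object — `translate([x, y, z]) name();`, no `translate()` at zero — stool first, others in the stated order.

stool();
translate([0, -461, 0]) fence_section();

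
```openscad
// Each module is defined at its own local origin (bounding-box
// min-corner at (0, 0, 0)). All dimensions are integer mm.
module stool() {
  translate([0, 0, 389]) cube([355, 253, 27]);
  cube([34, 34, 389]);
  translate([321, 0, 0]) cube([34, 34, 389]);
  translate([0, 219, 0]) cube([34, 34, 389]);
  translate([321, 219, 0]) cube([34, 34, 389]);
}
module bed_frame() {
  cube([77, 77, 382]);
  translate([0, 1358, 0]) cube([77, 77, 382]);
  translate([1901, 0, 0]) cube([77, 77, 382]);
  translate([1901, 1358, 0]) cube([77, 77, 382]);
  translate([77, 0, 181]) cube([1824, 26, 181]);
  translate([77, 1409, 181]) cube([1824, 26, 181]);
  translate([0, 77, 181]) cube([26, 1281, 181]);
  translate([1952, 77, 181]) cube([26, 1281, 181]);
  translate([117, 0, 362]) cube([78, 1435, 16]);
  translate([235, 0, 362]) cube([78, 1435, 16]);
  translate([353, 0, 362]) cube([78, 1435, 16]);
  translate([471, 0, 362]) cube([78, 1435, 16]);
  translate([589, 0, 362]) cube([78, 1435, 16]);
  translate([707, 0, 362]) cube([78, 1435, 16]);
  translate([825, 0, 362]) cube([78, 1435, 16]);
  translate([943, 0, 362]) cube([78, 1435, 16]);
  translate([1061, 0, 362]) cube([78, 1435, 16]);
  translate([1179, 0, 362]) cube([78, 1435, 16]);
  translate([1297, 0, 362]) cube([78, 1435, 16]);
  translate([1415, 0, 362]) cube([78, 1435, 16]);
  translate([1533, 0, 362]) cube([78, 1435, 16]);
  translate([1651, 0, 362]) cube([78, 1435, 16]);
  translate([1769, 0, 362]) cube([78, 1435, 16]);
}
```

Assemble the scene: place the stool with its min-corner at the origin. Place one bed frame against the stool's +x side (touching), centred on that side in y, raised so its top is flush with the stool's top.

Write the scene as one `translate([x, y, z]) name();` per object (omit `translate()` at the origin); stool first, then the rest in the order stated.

stool();
translate([355, -591, 34]) bed_frame();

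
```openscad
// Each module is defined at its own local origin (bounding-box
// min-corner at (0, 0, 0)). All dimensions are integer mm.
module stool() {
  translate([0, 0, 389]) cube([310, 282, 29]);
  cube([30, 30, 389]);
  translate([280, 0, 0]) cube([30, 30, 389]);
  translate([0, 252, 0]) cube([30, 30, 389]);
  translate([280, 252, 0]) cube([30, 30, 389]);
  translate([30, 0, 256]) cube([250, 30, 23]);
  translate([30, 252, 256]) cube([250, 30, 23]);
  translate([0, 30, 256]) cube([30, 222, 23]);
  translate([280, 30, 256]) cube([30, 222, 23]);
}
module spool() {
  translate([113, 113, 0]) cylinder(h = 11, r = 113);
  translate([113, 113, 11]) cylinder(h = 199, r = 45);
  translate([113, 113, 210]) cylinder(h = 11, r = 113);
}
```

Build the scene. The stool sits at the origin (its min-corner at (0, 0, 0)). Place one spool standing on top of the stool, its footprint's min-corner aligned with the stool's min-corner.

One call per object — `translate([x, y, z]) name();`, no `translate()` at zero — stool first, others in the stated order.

stool();
translate([0, 0, 418]) spool();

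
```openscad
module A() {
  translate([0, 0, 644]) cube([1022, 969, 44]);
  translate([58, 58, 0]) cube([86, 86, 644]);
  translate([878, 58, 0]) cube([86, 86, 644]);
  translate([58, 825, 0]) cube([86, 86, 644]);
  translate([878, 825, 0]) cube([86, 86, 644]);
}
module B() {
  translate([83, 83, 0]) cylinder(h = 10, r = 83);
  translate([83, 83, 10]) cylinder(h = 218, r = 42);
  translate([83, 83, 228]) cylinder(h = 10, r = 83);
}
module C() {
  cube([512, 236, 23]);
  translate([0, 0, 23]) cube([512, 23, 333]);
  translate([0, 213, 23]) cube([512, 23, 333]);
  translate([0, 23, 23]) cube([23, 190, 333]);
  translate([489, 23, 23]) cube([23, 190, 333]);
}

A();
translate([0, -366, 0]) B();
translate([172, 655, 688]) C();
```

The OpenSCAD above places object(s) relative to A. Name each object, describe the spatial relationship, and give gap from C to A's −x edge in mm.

The open box's min-x is at 172; the table's min-x is 0; gap = 172 mm.

A is a table. B is a spool. C is an open box. The spool is on the floor beside the table on its −y side. The open box is on top of the table. The gap from the open box to the table's −x edge is 172 mm.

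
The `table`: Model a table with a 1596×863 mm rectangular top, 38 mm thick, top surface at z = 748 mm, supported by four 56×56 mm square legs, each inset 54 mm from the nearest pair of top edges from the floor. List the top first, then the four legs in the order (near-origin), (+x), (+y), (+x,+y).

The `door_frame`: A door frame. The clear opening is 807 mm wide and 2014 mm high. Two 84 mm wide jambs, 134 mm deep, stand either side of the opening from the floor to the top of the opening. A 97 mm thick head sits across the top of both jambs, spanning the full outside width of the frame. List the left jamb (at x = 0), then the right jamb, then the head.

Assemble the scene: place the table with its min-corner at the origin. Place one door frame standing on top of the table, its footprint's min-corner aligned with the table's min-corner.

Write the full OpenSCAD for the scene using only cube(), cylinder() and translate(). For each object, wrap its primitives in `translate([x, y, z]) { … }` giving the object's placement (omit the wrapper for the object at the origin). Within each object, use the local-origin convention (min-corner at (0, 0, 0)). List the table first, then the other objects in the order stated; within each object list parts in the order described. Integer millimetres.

translate([0, 0, 710]) cube([1596, 863, 38]);
translate([54, 54, 0]) cube([56, 56, 710]);
translate([1486, 54, 0]) cube([56, 56, 710]);
translate([54, 753, 0]) cube([56, 56, 710]);
translate([1486, 753, 0]) cube([56, 56, 710]);
translate([0, 0, 748]) {
  cube([84, 134, 2014]);
  translate([891, 0, 0]) cube([84, 134, 2014]);
  translate([0, 0, 2014]) cube([975, 134, 97]);
}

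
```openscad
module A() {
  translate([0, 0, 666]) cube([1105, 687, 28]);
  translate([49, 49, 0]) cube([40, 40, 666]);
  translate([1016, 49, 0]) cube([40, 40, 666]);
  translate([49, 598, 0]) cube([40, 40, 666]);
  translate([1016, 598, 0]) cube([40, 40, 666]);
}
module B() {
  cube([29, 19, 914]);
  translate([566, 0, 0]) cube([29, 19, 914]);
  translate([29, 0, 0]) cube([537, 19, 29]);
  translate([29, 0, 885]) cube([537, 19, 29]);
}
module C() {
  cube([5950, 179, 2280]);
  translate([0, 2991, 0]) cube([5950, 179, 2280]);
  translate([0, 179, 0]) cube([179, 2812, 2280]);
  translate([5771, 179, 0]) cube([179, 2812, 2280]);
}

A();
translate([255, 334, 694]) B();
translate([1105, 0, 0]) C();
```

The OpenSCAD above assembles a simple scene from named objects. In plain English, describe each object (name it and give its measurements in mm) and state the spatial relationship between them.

A is a table with a 1105×687 mm rectangular top, 28 mm thick, top surface at z = 694 mm, supported by four 40×40 mm square legs, each inset 49 mm from the nearest pair of top edges, running from the floor.

B is a rectangular picture frame lying in the x–z plane (depth along y). The opening is 537 mm wide (x) by 856 mm tall (z), surrounded by a border 29 mm wide on all four sides. The frame is 19 mm deep and is made of two full-height vertical stiles with two horizontal rails fitted between them.

C is the wall frame of a small rectangular building: four walls, each 2280 mm tall and 179 mm thick, enclosing a footprint 5950 mm (x) by 3170 mm (y) outside-to-outside, with no floor or roof. The front and back walls (the −y and +y sides) span the full width; the two side walls fit between them.

The picture frame is on top of the table, centred. The house frame is against the table's +x side, with their −y faces flush.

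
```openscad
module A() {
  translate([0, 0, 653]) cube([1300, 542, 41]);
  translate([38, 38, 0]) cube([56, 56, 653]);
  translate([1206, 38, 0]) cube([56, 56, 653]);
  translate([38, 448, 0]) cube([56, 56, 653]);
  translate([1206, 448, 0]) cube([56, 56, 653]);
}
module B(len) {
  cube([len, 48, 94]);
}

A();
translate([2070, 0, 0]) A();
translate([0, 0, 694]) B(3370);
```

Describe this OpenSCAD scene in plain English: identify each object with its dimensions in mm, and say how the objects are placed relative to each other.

A is a table: top 1300 mm (x) × 542 mm (y), 41 mm thick, upper face at z = 694 mm, on four 56×56 mm square legs, each inset 38 mm from the nearest pair of top edges, running from z = 0 to the bottom of the top.

B is a rectangular beam 3370 mm long (x), 48 mm deep (y), 94 mm thick (z).

The beam spans the tops of two tables placed 770 mm apart, resting at z = 694 mm.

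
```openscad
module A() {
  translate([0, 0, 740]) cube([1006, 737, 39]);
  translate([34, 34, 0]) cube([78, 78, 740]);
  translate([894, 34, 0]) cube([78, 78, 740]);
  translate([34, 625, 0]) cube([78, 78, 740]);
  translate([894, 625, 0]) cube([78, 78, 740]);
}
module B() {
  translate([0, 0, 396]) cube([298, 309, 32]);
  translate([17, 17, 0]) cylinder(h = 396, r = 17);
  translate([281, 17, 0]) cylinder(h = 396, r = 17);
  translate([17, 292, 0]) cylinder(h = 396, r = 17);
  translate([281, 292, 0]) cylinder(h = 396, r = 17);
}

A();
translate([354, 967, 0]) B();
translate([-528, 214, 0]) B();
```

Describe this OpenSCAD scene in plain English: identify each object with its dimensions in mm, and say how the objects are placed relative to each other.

A is a table: top 1006 mm (x) × 737 mm (y), 39 mm thick, upper face at z = 779 mm, on four 78×78 mm square legs, each inset 34 mm from the nearest pair of top edges, running from z = 0 to the bottom of the top.

B is a simple wooden stool: a rectangular seat 298 mm (x) by 309 mm (y), 32 mm thick, top face at z = 428 mm, on four round legs, each 34 mm in diameter. The legs rest on z = 0, each leg's axis is inset half a diameter from the nearest pair of seat edges (so the leg's bounding box is flush with the corner).

Two stools sit around the table at the +y, −x sides.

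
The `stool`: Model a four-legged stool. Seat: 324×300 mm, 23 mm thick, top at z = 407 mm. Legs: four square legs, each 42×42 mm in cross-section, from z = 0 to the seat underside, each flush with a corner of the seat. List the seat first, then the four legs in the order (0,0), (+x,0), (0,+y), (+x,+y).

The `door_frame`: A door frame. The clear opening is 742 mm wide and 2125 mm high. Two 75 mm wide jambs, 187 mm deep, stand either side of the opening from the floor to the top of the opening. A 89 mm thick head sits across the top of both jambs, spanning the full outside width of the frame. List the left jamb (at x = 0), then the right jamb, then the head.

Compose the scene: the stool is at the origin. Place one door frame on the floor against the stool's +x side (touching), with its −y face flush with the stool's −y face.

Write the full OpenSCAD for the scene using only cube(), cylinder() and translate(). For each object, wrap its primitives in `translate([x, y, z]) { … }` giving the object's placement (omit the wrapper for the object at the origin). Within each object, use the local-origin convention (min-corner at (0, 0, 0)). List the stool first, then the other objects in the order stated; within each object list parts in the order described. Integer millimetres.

translate([0, 0, 384]) cube([324, 300, 23]);
cube([42, 42, 384]);
translate([282, 0, 0]) cube([42, 42, 384]);
translate([0, 258, 0]) cube([42, 42, 384]);
translate([282, 258, 0]) cube([42, 42, 384]);
translate([324, 0, 0]) {
  cube([75, 187, 2125]);
  translate([817, 0, 0]) cube([75, 187, 2125]);
  translate([0, 0, 2125]) cube([892, 187, 89]);
}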